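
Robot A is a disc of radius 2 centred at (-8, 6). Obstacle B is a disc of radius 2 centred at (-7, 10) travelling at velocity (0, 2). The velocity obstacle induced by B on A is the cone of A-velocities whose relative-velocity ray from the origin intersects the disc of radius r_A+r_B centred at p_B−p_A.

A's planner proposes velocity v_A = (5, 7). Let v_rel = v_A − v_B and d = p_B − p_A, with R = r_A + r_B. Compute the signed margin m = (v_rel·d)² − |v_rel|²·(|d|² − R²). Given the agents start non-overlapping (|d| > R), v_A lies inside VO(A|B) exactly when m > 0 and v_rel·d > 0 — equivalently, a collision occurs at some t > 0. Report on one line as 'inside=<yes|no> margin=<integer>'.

d = (1, 4),  |d|² = 17;  R = 2+2 = 4,  c = 17−4² = 1
v_rel = (5, 5),  |v_rel|² = 50;  v_rel·d = (5)·(1) + (5)·(4) = 25
50·t² − 50·t + 1 = 0  ⇒  m = 25² − 50·1 = 575
m = 575 > 0,  v_rel·d = 25 > 0  ⇒  inside

inside=yes margin=575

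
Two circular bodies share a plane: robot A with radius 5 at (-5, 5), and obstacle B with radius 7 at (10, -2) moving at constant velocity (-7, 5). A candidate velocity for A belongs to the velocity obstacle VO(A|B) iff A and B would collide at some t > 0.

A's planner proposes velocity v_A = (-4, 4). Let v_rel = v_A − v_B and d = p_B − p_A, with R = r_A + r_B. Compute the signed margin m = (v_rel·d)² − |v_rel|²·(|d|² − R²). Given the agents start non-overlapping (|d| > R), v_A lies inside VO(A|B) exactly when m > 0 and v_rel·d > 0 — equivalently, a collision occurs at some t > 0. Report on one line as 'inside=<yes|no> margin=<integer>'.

d = (15, -7),  |d|² = 274;  R = 5+7 = 12,  c = 274−12² = 130
v_rel = (3, -1),  |v_rel|² = 10;  v_rel·d = (3)·(15) + (-1)·(-7) = 52
10·t² − 104·t + 130 = 0  ⇒  m = 52² − 10·130 = 1404
m = 1404 > 0,  v_rel·d = 52 > 0  ⇒  inside

inside=yes margin=1404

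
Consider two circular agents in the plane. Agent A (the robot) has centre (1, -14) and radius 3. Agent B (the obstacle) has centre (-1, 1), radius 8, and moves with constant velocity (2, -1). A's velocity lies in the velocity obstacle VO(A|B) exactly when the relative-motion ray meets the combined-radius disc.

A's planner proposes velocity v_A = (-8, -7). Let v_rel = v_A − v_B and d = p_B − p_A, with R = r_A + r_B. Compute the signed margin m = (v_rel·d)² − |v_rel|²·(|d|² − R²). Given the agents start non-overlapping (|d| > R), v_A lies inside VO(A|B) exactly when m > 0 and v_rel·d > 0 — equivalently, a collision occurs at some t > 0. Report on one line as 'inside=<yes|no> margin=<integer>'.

d = (-2, 15),  |d|² = 229;  R = 3+8 = 11,  c = 229−11² = 108
v_rel = (-10, -6),  |v_rel|² = 136;  v_rel·d = (-10)·(-2) + (-6)·(15) = -70
136·t² + 140·t + 108 = 0  ⇒  m = (-70)² − 136·108 = -9788
m = -9788 < 0,  v_rel·d = -70 < 0  ⇒  outside

inside=no margin=-9788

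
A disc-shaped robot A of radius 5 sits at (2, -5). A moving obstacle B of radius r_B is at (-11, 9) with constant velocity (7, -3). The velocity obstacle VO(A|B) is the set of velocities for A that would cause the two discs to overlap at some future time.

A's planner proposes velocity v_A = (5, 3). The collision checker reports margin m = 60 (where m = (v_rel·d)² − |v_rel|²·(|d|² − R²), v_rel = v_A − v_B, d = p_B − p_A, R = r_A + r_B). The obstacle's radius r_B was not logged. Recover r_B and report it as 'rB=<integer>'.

m = 60
d = (-13, 14);  v_rel = (-2, 6),  |v_rel|² = 40
v_rel×d = (-2)·(14) − (6)·(-13) = 50
since m = R²·40 − 50²:  R² = (2500 + 60) / 40 = 64
R = √64 = 8  ⇒  r_B = 8 − 5 = 3

rB=3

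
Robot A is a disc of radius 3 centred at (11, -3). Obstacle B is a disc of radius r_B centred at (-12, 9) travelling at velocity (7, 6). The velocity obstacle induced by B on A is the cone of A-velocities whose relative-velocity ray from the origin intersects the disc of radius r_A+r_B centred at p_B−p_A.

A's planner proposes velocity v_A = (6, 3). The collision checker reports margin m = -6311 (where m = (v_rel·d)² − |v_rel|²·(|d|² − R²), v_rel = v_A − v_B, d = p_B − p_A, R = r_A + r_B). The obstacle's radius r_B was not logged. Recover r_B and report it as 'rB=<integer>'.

m = -6311
d = (-23, 12);  v_rel = (-1, -3),  |v_rel|² = 10
v_rel×d = (-1)·(12) − (-3)·(-23) = -81
since m = R²·10 − (-81)²:  R² = (6561 + -6311) / 10 = 25
R = √25 = 5  ⇒  r_B = 5 − 3 = 2

rB=2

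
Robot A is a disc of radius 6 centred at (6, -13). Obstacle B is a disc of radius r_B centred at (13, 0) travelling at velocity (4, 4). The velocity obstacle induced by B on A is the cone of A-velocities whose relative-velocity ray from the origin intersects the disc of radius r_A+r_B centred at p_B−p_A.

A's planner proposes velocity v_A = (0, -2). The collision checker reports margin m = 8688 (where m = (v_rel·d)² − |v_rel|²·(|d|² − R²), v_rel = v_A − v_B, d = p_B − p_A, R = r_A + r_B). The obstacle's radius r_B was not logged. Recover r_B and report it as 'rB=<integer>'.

m = 8688
d = (7, 13);  v_rel = (-4, -6),  |v_rel|² = 52
v_rel×d = (-4)·(13) − (-6)·(7) = -10
since m = R²·52 − (-10)²:  R² = (100 + 8688) / 52 = 169
R = √169 = 13  ⇒  r_B = 13 − 6 = 7

rB=7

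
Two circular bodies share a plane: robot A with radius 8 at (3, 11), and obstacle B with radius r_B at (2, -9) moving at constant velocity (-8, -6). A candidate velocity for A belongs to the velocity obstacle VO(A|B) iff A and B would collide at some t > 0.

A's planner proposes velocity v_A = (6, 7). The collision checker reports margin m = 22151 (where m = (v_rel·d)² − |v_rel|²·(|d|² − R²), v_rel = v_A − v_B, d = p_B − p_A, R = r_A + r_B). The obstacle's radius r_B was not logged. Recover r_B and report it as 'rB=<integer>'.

m = 22151
d = (-1, -20);  v_rel = (14, 13),  |v_rel|² = 365
v_rel×d = (14)·(-20) − (13)·(-1) = -267
since m = R²·365 − (-267)²:  R² = (71289 + 22151) / 365 = 256
R = √256 = 16  ⇒  r_B = 16 − 8 = 8

rB=8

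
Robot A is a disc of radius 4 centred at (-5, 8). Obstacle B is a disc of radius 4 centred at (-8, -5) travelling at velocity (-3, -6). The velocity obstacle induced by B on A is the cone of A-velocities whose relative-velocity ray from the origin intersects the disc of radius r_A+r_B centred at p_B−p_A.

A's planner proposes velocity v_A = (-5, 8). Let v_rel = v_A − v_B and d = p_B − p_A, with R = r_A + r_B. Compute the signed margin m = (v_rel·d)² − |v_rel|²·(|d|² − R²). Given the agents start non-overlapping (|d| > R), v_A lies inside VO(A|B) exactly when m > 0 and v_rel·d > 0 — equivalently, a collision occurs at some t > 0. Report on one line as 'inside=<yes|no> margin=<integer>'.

d = (-3, -13),  |d|² = 178;  R = 4+4 = 8,  c = 178−8² = 114
v_rel = (-2, 14),  |v_rel|² = 200;  v_rel·d = (-2)·(-3) + (14)·(-13) = -176
200·t² + 352·t + 114 = 0  ⇒  m = (-176)² − 200·114 = 8176
m = 8176 > 0,  v_rel·d = -176 < 0  ⇒  outside

inside=no margin=8176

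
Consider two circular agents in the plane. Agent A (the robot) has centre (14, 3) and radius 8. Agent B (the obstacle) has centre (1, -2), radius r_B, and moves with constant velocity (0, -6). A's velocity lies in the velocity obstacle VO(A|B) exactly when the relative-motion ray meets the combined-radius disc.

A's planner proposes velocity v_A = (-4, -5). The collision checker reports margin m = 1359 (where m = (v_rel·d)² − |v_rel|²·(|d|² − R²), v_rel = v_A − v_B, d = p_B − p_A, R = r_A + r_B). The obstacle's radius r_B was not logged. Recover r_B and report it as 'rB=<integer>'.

m = 1359
d = (-13, -5);  v_rel = (-4, 1),  |v_rel|² = 17
v_rel×d = (-4)·(-5) − (1)·(-13) = 33
since m = R²·17 − 33²:  R² = (1089 + 1359) / 17 = 144
R = √144 = 12  ⇒  r_B = 12 − 8 = 4

rB=4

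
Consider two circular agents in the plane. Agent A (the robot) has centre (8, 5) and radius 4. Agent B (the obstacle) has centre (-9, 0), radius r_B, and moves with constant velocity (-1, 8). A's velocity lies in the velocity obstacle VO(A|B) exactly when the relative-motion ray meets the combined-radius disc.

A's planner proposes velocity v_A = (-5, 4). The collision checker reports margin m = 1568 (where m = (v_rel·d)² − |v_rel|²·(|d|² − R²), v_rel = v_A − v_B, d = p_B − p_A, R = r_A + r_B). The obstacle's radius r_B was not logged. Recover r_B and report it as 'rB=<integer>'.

m = 1568
d = (-17, -5);  v_rel = (-4, -4),  |v_rel|² = 32
v_rel×d = (-4)·(-5) − (-4)·(-17) = -48
since m = R²·32 − (-48)²:  R² = (2304 + 1568) / 32 = 121
R = √121 = 11  ⇒  r_B = 11 − 4 = 7

rB=7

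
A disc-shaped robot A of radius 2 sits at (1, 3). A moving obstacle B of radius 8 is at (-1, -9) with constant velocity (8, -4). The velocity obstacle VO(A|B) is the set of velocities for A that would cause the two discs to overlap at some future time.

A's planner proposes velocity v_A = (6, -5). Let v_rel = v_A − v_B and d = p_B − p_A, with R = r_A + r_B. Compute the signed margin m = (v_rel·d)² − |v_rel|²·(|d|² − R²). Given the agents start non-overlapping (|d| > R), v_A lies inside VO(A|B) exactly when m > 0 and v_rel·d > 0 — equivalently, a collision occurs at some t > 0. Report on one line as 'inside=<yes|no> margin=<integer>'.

d = (-2, -12),  |d|² = 148;  R = 2+8 = 10,  c = 148−10² = 48
v_rel = (-2, -1),  |v_rel|² = 5;  v_rel·d = (-2)·(-2) + (-1)·(-12) = 16
5·t² − 32·t + 48 = 0  ⇒  m = 16² − 5·48 = 16
m = 16 > 0,  v_rel·d = 16 > 0  ⇒  inside

inside=yes margin=16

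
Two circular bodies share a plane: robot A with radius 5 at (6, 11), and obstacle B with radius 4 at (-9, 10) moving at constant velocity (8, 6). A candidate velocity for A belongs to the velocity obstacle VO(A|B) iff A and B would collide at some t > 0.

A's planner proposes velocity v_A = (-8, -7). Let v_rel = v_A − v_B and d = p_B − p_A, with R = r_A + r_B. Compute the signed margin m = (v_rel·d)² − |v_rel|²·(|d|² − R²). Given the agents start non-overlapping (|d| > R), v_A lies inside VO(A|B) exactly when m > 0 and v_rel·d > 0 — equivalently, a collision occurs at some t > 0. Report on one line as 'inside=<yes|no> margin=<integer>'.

d = (-15, -1),  |d|² = 226;  R = 5+4 = 9,  c = 226−9² = 145
v_rel = (-16, -13),  |v_rel|² = 425;  v_rel·d = (-16)·(-15) + (-13)·(-1) = 253
425·t² − 506·t + 145 = 0  ⇒  m = 253² − 425·145 = 2384
m = 2384 > 0,  v_rel·d = 253 > 0  ⇒  inside

inside=yes margin=2384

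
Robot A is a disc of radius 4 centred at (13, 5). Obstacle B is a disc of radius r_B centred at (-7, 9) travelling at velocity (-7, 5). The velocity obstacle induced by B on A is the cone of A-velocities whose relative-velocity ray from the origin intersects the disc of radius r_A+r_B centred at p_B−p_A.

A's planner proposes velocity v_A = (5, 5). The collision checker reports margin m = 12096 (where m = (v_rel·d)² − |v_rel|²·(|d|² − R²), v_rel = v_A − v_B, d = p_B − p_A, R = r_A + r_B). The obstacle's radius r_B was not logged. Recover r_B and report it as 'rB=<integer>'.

m = 12096
d = (-20, 4);  v_rel = (12, 0),  |v_rel|² = 144
v_rel×d = (12)·(4) − (0)·(-20) = 48
since m = R²·144 − 48²:  R² = (2304 + 12096) / 144 = 100
R = √100 = 10  ⇒  r_B = 10 − 4 = 6

rB=6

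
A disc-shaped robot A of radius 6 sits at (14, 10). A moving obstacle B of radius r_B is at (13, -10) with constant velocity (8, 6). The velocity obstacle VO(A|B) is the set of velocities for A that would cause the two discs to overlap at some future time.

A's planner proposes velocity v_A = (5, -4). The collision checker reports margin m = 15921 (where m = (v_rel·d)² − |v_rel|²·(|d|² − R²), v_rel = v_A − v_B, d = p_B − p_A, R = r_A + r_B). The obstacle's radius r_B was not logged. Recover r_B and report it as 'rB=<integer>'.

m = 15921
d = (-1, -20);  v_rel = (-3, -10),  |v_rel|² = 109
v_rel×d = (-3)·(-20) − (-10)·(-1) = 50
since m = R²·109 − 50²:  R² = (2500 + 15921) / 109 = 169
R = √169 = 13  ⇒  r_B = 13 − 6 = 7

rB=7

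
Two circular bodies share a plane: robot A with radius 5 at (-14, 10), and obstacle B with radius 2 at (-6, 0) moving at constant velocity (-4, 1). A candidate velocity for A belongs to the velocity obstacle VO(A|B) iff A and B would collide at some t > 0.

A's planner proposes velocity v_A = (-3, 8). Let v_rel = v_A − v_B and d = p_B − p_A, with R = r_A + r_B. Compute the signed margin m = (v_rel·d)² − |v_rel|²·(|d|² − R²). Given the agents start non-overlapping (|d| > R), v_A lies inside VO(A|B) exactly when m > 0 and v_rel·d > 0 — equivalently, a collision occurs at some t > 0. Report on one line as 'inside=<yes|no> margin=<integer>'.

d = (8, -10),  |d|² = 164;  R = 5+2 = 7,  c = 164−7² = 115
v_rel = (1, 7),  |v_rel|² = 50;  v_rel·d = (1)·(8) + (7)·(-10) = -62
50·t² + 124·t + 115 = 0  ⇒  m = (-62)² − 50·115 = -1906
m = -1906 < 0,  v_rel·d = -62 < 0  ⇒  outside

inside=no margin=-1906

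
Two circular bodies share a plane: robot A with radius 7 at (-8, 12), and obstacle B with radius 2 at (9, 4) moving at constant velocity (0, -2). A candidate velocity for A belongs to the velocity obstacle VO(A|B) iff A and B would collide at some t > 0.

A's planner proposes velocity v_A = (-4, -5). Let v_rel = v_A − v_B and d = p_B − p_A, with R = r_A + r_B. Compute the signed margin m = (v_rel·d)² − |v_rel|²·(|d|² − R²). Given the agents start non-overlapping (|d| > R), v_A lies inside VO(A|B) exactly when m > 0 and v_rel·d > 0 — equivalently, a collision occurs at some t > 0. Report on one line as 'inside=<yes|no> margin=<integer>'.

d = (17, -8),  |d|² = 353;  R = 7+2 = 9,  c = 353−9² = 272
v_rel = (-4, -3),  |v_rel|² = 25;  v_rel·d = (-4)·(17) + (-3)·(-8) = -44
25·t² + 88·t + 272 = 0  ⇒  m = (-44)² − 25·272 = -4864
m = -4864 < 0,  v_rel·d = -44 < 0  ⇒  outside

inside=no margin=-4864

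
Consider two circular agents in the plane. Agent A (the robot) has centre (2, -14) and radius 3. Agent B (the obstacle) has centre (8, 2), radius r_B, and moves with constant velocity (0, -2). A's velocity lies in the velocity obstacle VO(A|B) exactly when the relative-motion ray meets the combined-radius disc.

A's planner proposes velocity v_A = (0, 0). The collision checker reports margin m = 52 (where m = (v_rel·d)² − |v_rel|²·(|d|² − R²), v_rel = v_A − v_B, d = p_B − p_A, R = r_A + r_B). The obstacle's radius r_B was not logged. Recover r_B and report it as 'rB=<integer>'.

m = 52
d = (6, 16);  v_rel = (0, 2),  |v_rel|² = 4
v_rel×d = (0)·(16) − (2)·(6) = -12
since m = R²·4 − (-12)²:  R² = (144 + 52) / 4 = 49
R = √49 = 7  ⇒  r_B = 7 − 3 = 4

rB=4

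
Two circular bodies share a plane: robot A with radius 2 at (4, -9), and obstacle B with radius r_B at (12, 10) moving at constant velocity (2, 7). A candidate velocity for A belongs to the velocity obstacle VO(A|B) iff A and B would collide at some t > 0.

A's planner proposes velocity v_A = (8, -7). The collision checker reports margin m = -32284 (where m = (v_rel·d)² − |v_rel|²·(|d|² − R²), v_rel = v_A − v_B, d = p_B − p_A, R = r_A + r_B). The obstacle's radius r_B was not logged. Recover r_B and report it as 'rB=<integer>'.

m = -32284
d = (8, 19);  v_rel = (6, -14),  |v_rel|² = 232
v_rel×d = (6)·(19) − (-14)·(8) = 226
since m = R²·232 − 226²:  R² = (51076 + -32284) / 232 = 81
R = √81 = 9  ⇒  r_B = 9 − 2 = 7

rB=7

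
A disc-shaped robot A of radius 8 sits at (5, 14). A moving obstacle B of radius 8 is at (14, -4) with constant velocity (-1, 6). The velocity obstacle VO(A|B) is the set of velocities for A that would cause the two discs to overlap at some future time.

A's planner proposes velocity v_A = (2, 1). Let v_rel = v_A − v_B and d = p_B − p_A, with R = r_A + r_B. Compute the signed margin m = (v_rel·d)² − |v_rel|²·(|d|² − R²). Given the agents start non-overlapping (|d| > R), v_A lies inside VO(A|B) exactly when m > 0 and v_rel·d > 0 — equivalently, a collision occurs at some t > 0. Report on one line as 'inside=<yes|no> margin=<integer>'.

d = (9, -18),  |d|² = 405;  R = 8+8 = 16,  c = 405−16² = 149
v_rel = (3, -5),  |v_rel|² = 34;  v_rel·d = (3)·(9) + (-5)·(-18) = 117
34·t² − 234·t + 149 = 0  ⇒  m = 117² − 34·149 = 8623
m = 8623 > 0,  v_rel·d = 117 > 0  ⇒  inside

inside=yes margin=8623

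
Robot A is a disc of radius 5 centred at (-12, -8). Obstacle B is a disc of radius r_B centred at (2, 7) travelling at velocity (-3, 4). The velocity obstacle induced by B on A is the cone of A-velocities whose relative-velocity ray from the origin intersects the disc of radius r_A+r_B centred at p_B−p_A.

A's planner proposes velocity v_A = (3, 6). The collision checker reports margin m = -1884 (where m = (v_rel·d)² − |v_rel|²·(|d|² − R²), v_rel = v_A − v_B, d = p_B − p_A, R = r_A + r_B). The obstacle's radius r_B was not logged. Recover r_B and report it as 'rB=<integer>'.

m = -1884
d = (14, 15);  v_rel = (6, 2),  |v_rel|² = 40
v_rel×d = (6)·(15) − (2)·(14) = 62
since m = R²·40 − 62²:  R² = (3844 + -1884) / 40 = 49
R = √49 = 7  ⇒  r_B = 7 − 5 = 2

rB=2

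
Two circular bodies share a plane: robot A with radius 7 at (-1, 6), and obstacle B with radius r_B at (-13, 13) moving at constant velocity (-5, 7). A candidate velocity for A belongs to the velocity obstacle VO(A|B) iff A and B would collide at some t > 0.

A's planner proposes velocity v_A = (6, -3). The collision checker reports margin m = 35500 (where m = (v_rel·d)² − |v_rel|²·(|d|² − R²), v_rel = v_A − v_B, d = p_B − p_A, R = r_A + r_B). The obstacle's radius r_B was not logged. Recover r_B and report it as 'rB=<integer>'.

m = 35500
d = (-12, 7);  v_rel = (11, -10),  |v_rel|² = 221
v_rel×d = (11)·(7) − (-10)·(-12) = -43
since m = R²·221 − (-43)²:  R² = (1849 + 35500) / 221 = 169
R = √169 = 13  ⇒  r_B = 13 − 7 = 6

rB=6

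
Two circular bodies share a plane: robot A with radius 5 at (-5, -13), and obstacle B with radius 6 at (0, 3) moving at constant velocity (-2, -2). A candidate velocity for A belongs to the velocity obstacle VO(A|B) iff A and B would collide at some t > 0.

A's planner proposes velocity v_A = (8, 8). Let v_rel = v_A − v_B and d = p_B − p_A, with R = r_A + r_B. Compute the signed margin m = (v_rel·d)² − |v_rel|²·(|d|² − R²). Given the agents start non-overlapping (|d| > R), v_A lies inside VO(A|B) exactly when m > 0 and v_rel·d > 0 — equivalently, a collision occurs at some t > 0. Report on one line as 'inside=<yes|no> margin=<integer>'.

d = (5, 16),  |d|² = 281;  R = 5+6 = 11,  c = 281−11² = 160
v_rel = (10, 10),  |v_rel|² = 200;  v_rel·d = (10)·(5) + (10)·(16) = 210
200·t² − 420·t + 160 = 0  ⇒  m = 210² − 200·160 = 12100
m = 12100 > 0,  v_rel·d = 210 > 0  ⇒  inside

inside=yes margin=12100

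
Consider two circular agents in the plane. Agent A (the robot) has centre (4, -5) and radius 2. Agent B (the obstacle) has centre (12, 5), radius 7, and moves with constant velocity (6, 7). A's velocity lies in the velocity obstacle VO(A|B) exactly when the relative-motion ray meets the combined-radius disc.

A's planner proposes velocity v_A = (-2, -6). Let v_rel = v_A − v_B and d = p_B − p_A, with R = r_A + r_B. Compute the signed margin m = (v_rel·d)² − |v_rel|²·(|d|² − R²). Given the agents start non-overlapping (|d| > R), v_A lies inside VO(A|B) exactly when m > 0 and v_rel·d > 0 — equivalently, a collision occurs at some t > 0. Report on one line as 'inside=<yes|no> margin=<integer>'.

d = (8, 10),  |d|² = 164;  R = 2+7 = 9,  c = 164−9² = 83
v_rel = (-8, -13),  |v_rel|² = 233;  v_rel·d = (-8)·(8) + (-13)·(10) = -194
233·t² + 388·t + 83 = 0  ⇒  m = (-194)² − 233·83 = 18297
m = 18297 > 0,  v_rel·d = -194 < 0  ⇒  outside

inside=no margin=18297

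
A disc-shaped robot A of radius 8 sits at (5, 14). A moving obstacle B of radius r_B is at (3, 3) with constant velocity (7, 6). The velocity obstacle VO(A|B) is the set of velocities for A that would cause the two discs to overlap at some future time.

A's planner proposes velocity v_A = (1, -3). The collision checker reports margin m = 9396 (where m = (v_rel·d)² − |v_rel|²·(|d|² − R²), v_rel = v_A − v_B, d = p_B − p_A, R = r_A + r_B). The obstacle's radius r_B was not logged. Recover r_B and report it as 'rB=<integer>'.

m = 9396
d = (-2, -11);  v_rel = (-6, -9),  |v_rel|² = 117
v_rel×d = (-6)·(-11) − (-9)·(-2) = 48
since m = R²·117 − 48²:  R² = (2304 + 9396) / 117 = 100
R = √100 = 10  ⇒  r_B = 10 − 8 = 2

rB=2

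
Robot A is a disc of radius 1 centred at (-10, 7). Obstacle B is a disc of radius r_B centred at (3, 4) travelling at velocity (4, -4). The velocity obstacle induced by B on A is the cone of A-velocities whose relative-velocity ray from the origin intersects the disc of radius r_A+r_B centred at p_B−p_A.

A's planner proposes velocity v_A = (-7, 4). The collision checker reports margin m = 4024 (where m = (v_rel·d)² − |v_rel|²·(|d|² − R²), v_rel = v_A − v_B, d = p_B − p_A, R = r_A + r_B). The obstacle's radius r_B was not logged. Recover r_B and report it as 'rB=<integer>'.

m = 4024
d = (13, -3);  v_rel = (-11, 8),  |v_rel|² = 185
v_rel×d = (-11)·(-3) − (8)·(13) = -71
since m = R²·185 − (-71)²:  R² = (5041 + 4024) / 185 = 49
R = √49 = 7  ⇒  r_B = 7 − 1 = 6

rB=6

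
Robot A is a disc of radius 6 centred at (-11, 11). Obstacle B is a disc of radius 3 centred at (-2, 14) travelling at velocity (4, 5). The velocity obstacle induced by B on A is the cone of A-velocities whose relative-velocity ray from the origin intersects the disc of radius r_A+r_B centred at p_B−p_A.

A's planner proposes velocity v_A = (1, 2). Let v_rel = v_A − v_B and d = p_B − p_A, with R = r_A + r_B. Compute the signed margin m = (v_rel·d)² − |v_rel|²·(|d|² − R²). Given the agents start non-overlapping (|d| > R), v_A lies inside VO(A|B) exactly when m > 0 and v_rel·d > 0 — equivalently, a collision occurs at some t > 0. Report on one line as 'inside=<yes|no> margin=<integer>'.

d = (9, 3),  |d|² = 90;  R = 6+3 = 9,  c = 90−9² = 9
v_rel = (-3, -3),  |v_rel|² = 18;  v_rel·d = (-3)·(9) + (-3)·(3) = -36
18·t² + 72·t + 9 = 0  ⇒  m = (-36)² − 18·9 = 1134
m = 1134 > 0,  v_rel·d = -36 < 0  ⇒  outside

inside=no margin=1134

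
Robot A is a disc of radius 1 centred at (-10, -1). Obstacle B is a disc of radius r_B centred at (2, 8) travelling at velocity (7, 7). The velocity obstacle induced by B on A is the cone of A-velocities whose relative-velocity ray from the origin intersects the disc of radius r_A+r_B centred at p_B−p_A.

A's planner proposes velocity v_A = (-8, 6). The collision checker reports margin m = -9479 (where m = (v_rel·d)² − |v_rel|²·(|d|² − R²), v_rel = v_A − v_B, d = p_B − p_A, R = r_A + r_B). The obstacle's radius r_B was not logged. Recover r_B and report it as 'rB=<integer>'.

m = -9479
d = (12, 9);  v_rel = (-15, -1),  |v_rel|² = 226
v_rel×d = (-15)·(9) − (-1)·(12) = -123
since m = R²·226 − (-123)²:  R² = (15129 + -9479) / 226 = 25
R = √25 = 5  ⇒  r_B = 5 − 1 = 4

rB=4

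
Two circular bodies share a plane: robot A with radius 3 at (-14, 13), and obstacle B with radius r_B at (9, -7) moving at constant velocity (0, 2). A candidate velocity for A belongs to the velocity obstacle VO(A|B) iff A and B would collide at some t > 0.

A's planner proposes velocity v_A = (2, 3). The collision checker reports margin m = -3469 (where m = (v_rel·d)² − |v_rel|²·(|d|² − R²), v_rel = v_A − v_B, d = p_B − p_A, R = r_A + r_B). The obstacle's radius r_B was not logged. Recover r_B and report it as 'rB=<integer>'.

m = -3469
d = (23, -20);  v_rel = (2, 1),  |v_rel|² = 5
v_rel×d = (2)·(-20) − (1)·(23) = -63
since m = R²·5 − (-63)²:  R² = (3969 + -3469) / 5 = 100
R = √100 = 10  ⇒  r_B = 10 − 3 = 7

rB=7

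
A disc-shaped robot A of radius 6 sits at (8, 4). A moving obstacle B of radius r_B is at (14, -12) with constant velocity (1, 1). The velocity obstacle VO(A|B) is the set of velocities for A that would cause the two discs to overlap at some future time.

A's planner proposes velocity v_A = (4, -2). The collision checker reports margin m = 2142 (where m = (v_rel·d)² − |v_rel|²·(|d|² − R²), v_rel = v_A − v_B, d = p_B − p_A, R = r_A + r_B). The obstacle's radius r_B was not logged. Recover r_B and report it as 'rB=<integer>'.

m = 2142
d = (6, -16);  v_rel = (3, -3),  |v_rel|² = 18
v_rel×d = (3)·(-16) − (-3)·(6) = -30
since m = R²·18 − (-30)²:  R² = (900 + 2142) / 18 = 169
R = √169 = 13  ⇒  r_B = 13 − 6 = 7

rB=7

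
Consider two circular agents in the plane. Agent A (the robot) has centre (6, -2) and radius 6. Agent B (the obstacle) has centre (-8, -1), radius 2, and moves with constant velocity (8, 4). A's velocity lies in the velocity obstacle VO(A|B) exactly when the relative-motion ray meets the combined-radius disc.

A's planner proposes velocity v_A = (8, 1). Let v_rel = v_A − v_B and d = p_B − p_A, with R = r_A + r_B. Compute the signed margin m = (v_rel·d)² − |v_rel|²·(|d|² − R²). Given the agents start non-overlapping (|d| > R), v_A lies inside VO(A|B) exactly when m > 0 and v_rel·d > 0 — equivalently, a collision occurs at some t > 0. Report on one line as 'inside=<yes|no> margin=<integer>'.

d = (-14, 1),  |d|² = 197;  R = 6+2 = 8,  c = 197−8² = 133
v_rel = (0, -3),  |v_rel|² = 9;  v_rel·d = (0)·(-14) + (-3)·(1) = -3
9·t² + 6·t + 133 = 0  ⇒  m = (-3)² − 9·133 = -1188
m = -1188 < 0,  v_rel·d = -3 < 0  ⇒  outside

inside=no margin=-1188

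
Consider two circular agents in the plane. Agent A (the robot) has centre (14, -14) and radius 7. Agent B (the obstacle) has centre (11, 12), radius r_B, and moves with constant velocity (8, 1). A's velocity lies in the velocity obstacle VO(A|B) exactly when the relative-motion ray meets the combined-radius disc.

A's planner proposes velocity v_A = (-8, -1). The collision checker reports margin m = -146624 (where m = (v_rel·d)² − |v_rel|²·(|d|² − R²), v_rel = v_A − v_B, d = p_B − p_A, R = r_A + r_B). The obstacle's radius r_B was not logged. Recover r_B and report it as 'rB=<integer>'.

m = -146624
d = (-3, 26);  v_rel = (-16, -2),  |v_rel|² = 260
v_rel×d = (-16)·(26) − (-2)·(-3) = -422
since m = R²·260 − (-422)²:  R² = (178084 + -146624) / 260 = 121
R = √121 = 11  ⇒  r_B = 11 − 7 = 4

rB=4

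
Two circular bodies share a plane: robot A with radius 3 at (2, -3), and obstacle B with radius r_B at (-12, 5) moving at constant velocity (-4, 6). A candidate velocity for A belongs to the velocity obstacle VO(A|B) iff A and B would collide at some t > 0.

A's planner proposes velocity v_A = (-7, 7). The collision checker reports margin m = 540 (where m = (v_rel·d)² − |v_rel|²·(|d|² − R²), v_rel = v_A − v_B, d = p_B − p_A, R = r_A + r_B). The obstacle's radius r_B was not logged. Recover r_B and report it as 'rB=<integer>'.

m = 540
d = (-14, 8);  v_rel = (-3, 1),  |v_rel|² = 10
v_rel×d = (-3)·(8) − (1)·(-14) = -10
since m = R²·10 − (-10)²:  R² = (100 + 540) / 10 = 64
R = √64 = 8  ⇒  r_B = 8 − 3 = 5

rB=5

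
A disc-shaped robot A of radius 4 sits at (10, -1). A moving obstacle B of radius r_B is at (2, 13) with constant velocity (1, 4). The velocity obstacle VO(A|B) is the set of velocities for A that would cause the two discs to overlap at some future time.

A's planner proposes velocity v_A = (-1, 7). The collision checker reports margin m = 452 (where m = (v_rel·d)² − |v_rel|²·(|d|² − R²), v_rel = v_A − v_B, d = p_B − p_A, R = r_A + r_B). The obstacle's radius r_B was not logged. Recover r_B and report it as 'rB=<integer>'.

m = 452
d = (-8, 14);  v_rel = (-2, 3),  |v_rel|² = 13
v_rel×d = (-2)·(14) − (3)·(-8) = -4
since m = R²·13 − (-4)²:  R² = (16 + 452) / 13 = 36
R = √36 = 6  ⇒  r_B = 6 − 4 = 2

rB=2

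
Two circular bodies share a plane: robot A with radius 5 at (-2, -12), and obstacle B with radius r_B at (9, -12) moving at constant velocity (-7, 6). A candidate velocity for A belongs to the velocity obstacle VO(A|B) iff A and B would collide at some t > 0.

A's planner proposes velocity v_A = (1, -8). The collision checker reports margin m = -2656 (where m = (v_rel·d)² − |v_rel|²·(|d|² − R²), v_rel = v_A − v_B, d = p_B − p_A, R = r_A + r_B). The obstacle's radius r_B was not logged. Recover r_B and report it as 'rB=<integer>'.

m = -2656
d = (11, 0);  v_rel = (8, -14),  |v_rel|² = 260
v_rel×d = (8)·(0) − (-14)·(11) = 154
since m = R²·260 − 154²:  R² = (23716 + -2656) / 260 = 81
R = √81 = 9  ⇒  r_B = 9 − 5 = 4

rB=4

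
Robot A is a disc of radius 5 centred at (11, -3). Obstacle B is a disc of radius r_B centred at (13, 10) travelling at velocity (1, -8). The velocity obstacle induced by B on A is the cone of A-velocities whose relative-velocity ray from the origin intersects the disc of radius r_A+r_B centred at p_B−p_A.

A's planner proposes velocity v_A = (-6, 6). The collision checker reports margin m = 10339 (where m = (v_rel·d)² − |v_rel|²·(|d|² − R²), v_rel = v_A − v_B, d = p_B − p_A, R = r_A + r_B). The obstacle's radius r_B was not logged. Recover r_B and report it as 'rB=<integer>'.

m = 10339
d = (2, 13);  v_rel = (-7, 14),  |v_rel|² = 245
v_rel×d = (-7)·(13) − (14)·(2) = -119
since m = R²·245 − (-119)²:  R² = (14161 + 10339) / 245 = 100
R = √100 = 10  ⇒  r_B = 10 − 5 = 5

rB=5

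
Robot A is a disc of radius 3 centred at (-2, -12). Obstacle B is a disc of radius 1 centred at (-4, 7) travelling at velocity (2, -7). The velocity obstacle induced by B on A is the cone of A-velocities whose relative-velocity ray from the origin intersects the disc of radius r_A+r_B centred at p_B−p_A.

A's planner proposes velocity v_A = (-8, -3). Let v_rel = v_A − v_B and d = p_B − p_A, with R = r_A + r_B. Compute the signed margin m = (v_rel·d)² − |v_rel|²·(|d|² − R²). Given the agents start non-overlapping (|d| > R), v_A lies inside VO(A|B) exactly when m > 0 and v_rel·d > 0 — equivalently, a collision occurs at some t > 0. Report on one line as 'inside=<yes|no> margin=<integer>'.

d = (-2, 19),  |d|² = 365;  R = 3+1 = 4,  c = 365−4² = 349
v_rel = (-10, 4),  |v_rel|² = 116;  v_rel·d = (-10)·(-2) + (4)·(19) = 96
116·t² − 192·t + 349 = 0  ⇒  m = 96² − 116·349 = -31268
m = -31268 < 0,  v_rel·d = 96 > 0  ⇒  outside

inside=no margin=-31268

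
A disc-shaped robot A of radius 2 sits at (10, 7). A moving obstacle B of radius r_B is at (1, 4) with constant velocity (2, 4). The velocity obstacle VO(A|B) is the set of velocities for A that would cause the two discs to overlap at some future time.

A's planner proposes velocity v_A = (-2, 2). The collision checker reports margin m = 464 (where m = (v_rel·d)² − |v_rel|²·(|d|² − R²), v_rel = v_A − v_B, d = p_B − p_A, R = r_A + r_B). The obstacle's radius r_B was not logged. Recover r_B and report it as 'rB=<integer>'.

m = 464
d = (-9, -3);  v_rel = (-4, -2),  |v_rel|² = 20
v_rel×d = (-4)·(-3) − (-2)·(-9) = -6
since m = R²·20 − (-6)²:  R² = (36 + 464) / 20 = 25
R = √25 = 5  ⇒  r_B = 5 − 2 = 3

rB=3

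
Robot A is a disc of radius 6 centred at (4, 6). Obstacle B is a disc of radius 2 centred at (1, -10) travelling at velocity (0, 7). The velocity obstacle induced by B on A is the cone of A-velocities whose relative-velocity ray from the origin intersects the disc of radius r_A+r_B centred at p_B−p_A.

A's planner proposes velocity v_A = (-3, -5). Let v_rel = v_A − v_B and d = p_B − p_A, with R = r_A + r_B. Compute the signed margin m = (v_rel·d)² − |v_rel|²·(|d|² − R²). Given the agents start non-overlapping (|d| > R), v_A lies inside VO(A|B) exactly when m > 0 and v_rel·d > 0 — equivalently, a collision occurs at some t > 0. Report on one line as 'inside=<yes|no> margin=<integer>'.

d = (-3, -16),  |d|² = 265;  R = 6+2 = 8,  c = 265−8² = 201
v_rel = (-3, -12),  |v_rel|² = 153;  v_rel·d = (-3)·(-3) + (-12)·(-16) = 201
153·t² − 402·t + 201 = 0  ⇒  m = 201² − 153·201 = 9648
m = 9648 > 0,  v_rel·d = 201 > 0  ⇒  inside

inside=yes margin=9648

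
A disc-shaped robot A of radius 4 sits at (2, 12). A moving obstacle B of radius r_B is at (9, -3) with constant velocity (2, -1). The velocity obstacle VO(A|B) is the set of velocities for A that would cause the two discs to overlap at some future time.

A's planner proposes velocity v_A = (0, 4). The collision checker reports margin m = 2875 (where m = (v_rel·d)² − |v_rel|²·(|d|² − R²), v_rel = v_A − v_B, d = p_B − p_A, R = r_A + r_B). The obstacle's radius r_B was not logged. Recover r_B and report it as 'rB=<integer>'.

m = 2875
d = (7, -15);  v_rel = (-2, 5),  |v_rel|² = 29
v_rel×d = (-2)·(-15) − (5)·(7) = -5
since m = R²·29 − (-5)²:  R² = (25 + 2875) / 29 = 100
R = √100 = 10  ⇒  r_B = 10 − 4 = 6

rB=6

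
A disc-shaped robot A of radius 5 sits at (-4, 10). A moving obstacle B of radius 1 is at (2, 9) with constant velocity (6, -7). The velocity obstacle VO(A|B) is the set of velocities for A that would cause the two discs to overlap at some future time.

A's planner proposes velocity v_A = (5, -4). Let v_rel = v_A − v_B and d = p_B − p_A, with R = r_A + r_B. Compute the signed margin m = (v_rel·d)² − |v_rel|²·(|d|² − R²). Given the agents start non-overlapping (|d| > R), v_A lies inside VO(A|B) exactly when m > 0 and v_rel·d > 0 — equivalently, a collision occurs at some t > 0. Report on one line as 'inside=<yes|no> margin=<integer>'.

d = (6, -1),  |d|² = 37;  R = 5+1 = 6,  c = 37−6² = 1
v_rel = (-1, 3),  |v_rel|² = 10;  v_rel·d = (-1)·(6) + (3)·(-1) = -9
10·t² + 18·t + 1 = 0  ⇒  m = (-9)² − 10·1 = 71
m = 71 > 0,  v_rel·d = -9 < 0  ⇒  outside

inside=no margin=71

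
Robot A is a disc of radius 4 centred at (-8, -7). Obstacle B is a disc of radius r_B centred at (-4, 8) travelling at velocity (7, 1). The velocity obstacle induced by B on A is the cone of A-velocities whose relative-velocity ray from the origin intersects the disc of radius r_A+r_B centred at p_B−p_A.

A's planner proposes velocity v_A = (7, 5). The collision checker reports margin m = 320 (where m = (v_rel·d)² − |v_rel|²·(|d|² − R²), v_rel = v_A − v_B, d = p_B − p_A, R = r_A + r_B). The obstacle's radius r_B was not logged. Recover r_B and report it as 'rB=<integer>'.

m = 320
d = (4, 15);  v_rel = (0, 4),  |v_rel|² = 16
v_rel×d = (0)·(15) − (4)·(4) = -16
since m = R²·16 − (-16)²:  R² = (256 + 320) / 16 = 36
R = √36 = 6  ⇒  r_B = 6 − 4 = 2

rB=2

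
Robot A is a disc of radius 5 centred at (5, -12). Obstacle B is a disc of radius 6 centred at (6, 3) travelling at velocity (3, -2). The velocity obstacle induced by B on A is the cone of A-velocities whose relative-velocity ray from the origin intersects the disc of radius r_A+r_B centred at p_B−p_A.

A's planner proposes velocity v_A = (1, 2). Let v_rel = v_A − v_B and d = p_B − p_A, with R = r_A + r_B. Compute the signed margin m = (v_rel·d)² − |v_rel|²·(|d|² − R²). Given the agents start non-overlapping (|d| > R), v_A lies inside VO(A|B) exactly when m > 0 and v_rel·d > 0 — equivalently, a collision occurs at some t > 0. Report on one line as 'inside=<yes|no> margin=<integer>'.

d = (1, 15),  |d|² = 226;  R = 5+6 = 11,  c = 226−11² = 105
v_rel = (-2, 4),  |v_rel|² = 20;  v_rel·d = (-2)·(1) + (4)·(15) = 58
20·t² − 116·t + 105 = 0  ⇒  m = 58² − 20·105 = 1264
m = 1264 > 0,  v_rel·d = 58 > 0  ⇒  inside

inside=yes margin=1264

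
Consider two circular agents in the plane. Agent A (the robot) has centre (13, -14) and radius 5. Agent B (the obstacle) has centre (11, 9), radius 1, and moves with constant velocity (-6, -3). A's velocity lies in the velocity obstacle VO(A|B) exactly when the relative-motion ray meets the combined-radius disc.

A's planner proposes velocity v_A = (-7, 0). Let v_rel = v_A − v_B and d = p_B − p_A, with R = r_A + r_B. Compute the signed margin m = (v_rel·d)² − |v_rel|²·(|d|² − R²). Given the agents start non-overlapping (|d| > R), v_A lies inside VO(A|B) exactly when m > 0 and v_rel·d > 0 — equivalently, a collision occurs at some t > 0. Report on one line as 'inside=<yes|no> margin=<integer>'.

d = (-2, 23),  |d|² = 533;  R = 5+1 = 6,  c = 533−6² = 497
v_rel = (-1, 3),  |v_rel|² = 10;  v_rel·d = (-1)·(-2) + (3)·(23) = 71
10·t² − 142·t + 497 = 0  ⇒  m = 71² − 10·497 = 71
m = 71 > 0,  v_rel·d = 71 > 0  ⇒  inside

inside=yes margin=71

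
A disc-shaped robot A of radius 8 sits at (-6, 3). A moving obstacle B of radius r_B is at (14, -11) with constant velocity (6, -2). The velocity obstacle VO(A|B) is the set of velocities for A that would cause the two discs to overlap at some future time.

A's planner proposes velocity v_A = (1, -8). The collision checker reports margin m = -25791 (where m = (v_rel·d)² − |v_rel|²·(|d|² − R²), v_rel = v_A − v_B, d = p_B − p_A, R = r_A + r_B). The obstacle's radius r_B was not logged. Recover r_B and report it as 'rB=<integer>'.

m = -25791
d = (20, -14);  v_rel = (-5, -6),  |v_rel|² = 61
v_rel×d = (-5)·(-14) − (-6)·(20) = 190
since m = R²·61 − 190²:  R² = (36100 + -25791) / 61 = 169
R = √169 = 13  ⇒  r_B = 13 − 8 = 5

rB=5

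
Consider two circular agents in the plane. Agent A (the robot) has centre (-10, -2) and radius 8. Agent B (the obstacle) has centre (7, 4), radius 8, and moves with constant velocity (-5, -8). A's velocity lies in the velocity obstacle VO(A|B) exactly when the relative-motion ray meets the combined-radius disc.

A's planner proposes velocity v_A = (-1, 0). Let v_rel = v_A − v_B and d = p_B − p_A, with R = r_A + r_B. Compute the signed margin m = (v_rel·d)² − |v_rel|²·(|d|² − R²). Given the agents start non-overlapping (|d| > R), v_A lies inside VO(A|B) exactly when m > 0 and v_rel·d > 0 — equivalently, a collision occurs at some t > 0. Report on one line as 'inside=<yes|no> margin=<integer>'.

d = (17, 6),  |d|² = 325;  R = 8+8 = 16,  c = 325−16² = 69
v_rel = (4, 8),  |v_rel|² = 80;  v_rel·d = (4)·(17) + (8)·(6) = 116
80·t² − 232·t + 69 = 0  ⇒  m = 116² − 80·69 = 7936
m = 7936 > 0,  v_rel·d = 116 > 0  ⇒  inside

inside=yes margin=7936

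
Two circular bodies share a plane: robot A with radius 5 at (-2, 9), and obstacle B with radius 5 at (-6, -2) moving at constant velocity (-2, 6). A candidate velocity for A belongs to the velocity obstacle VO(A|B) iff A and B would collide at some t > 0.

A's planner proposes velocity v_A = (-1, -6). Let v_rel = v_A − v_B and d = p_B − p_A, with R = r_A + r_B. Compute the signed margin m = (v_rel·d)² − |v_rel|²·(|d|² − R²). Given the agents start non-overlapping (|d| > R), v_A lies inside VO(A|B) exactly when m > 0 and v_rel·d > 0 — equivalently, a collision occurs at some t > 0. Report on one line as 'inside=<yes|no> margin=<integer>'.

d = (-4, -11),  |d|² = 137;  R = 5+5 = 10,  c = 137−10² = 37
v_rel = (1, -12),  |v_rel|² = 145;  v_rel·d = (1)·(-4) + (-12)·(-11) = 128
145·t² − 256·t + 37 = 0  ⇒  m = 128² − 145·37 = 11019
m = 11019 > 0,  v_rel·d = 128 > 0  ⇒  inside

inside=yes margin=11019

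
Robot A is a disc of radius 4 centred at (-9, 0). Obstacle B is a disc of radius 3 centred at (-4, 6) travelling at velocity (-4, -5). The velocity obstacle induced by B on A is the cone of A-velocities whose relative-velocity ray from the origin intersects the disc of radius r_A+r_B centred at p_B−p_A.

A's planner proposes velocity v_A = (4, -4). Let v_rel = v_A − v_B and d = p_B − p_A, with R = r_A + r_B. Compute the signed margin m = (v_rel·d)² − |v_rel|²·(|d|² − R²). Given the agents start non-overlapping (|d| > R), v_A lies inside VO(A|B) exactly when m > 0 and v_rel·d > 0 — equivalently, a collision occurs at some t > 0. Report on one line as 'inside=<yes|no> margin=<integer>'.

d = (5, 6),  |d|² = 61;  R = 4+3 = 7,  c = 61−7² = 12
v_rel = (8, 1),  |v_rel|² = 65;  v_rel·d = (8)·(5) + (1)·(6) = 46
65·t² − 92·t + 12 = 0  ⇒  m = 46² − 65·12 = 1336
m = 1336 > 0,  v_rel·d = 46 > 0  ⇒  inside

inside=yes margin=1336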